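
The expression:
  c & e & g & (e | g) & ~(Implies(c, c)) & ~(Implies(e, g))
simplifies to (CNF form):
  False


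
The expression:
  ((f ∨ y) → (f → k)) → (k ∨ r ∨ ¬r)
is always true.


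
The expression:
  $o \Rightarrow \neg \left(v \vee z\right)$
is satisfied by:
  {v: False, o: False, z: False}
  {z: True, v: False, o: False}
  {v: True, z: False, o: False}
  {z: True, v: True, o: False}
  {o: True, z: False, v: False}


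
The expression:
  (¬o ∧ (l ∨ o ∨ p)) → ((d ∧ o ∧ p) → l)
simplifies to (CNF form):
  True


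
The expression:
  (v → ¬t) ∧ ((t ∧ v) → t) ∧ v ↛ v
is never true.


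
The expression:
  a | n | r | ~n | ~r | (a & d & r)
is always true.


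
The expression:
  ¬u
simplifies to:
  ¬u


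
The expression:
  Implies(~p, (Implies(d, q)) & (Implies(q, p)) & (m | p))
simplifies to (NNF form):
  p | (m & ~d & ~q)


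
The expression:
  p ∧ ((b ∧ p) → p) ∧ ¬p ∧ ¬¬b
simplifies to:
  False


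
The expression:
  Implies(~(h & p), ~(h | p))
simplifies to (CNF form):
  (h | ~h) & (h | ~p) & (p | ~h) & (p | ~p)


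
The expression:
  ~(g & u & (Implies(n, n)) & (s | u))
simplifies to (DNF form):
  ~g | ~u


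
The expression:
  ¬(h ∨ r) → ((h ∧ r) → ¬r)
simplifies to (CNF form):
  True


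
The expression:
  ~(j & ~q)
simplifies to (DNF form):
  q | ~j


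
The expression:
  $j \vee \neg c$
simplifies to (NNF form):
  $j \vee \neg c$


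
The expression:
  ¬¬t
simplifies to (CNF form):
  t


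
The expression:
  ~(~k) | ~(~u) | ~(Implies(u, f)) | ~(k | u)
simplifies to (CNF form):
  True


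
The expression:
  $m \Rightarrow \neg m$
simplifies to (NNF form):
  $\neg m$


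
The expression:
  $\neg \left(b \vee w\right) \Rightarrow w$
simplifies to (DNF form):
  $b \vee w$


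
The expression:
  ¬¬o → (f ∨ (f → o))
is always true.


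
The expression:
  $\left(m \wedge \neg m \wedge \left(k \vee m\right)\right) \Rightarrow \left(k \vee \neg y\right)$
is always true.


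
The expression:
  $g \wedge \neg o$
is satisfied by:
  {g: True, o: False}


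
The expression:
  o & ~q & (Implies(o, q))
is never true.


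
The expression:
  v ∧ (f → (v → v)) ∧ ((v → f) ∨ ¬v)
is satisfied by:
  {f: True, v: True}


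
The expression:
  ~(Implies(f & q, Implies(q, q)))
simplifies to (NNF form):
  False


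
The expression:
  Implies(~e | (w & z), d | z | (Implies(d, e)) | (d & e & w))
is always true.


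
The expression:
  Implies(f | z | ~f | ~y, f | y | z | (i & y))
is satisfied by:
  {y: True, z: True, f: True}
  {y: True, z: True, f: False}
  {y: True, f: True, z: False}
  {y: True, f: False, z: False}
  {z: True, f: True, y: False}
  {z: True, f: False, y: False}
  {f: True, z: False, y: False}


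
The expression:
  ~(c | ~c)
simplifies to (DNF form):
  False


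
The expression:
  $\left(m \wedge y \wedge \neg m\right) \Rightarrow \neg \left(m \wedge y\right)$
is always true.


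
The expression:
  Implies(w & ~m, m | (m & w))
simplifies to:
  m | ~w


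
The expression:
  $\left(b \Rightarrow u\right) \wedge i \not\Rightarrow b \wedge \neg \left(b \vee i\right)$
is never true.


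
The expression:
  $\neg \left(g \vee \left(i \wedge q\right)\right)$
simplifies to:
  $\neg g \wedge \left(\neg i \vee \neg q\right)$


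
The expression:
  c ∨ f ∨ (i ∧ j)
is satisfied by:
  {c: True, f: True, j: True, i: True}
  {c: True, f: True, j: True, i: False}
  {c: True, f: True, i: True, j: False}
  {c: True, f: True, i: False, j: False}
  {c: True, j: True, i: True, f: False}
  {c: True, j: True, i: False, f: False}
  {c: True, j: False, i: True, f: False}
  {c: True, j: False, i: False, f: False}
  {f: True, j: True, i: True, c: False}
  {f: True, j: True, i: False, c: False}
  {f: True, i: True, j: False, c: False}
  {f: True, i: False, j: False, c: False}
  {j: True, i: True, f: False, c: False}


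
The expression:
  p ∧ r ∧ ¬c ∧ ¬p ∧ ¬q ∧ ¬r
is never true.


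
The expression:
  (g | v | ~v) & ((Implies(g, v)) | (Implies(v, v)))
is always true.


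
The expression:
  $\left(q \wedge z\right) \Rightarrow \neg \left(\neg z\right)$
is always true.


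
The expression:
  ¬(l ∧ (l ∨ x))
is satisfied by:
  {l: False}


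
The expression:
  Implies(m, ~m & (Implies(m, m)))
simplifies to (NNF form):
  ~m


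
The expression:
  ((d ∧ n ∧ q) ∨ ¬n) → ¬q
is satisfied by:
  {n: True, d: False, q: False}
  {d: False, q: False, n: False}
  {n: True, d: True, q: False}
  {d: True, n: False, q: False}
  {q: True, n: True, d: False}


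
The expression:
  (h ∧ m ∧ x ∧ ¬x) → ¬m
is always true.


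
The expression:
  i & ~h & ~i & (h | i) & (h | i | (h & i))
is never true.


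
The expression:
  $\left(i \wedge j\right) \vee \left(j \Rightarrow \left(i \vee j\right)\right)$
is always true.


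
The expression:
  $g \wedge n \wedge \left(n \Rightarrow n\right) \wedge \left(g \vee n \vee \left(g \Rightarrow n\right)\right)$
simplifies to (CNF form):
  $g \wedge n$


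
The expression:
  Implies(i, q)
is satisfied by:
  {q: True, i: False}
  {i: False, q: False}
  {i: True, q: True}


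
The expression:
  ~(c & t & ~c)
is always true.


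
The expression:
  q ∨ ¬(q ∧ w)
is always true.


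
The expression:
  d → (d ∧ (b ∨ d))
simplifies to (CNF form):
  True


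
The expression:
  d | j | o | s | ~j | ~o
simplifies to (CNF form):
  True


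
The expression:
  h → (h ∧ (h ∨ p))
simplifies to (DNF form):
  True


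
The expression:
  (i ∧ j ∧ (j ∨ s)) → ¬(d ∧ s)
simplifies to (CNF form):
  ¬d ∨ ¬i ∨ ¬j ∨ ¬s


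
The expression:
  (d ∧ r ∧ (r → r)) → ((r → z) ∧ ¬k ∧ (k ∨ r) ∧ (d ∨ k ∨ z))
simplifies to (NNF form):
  (z ∧ ¬k) ∨ ¬d ∨ ¬r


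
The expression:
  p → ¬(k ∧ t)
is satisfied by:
  {p: False, k: False, t: False}
  {t: True, p: False, k: False}
  {k: True, p: False, t: False}
  {t: True, k: True, p: False}
  {p: True, t: False, k: False}
  {t: True, p: True, k: False}
  {k: True, p: True, t: False}


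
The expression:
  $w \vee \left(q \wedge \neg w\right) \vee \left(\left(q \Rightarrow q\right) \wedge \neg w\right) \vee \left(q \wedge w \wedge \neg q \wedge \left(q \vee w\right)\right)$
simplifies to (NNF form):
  $\text{True}$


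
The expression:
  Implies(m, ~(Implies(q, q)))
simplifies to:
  ~m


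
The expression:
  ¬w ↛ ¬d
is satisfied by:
  {d: True, w: False}


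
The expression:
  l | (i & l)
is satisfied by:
  {l: True}


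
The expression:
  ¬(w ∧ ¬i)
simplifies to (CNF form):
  i ∨ ¬w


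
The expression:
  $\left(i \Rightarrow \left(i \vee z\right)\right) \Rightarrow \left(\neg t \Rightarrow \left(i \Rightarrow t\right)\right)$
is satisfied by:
  {t: True, i: False}
  {i: False, t: False}
  {i: True, t: True}


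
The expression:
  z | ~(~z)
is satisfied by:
  {z: True}


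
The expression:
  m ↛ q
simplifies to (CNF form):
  m ∧ ¬q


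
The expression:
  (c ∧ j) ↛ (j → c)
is never true.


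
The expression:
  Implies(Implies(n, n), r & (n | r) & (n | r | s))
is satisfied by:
  {r: True}


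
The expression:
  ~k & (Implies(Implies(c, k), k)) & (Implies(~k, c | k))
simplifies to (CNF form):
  c & ~k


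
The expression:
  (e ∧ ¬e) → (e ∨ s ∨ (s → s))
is always true.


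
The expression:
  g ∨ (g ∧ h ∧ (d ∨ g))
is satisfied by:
  {g: True}


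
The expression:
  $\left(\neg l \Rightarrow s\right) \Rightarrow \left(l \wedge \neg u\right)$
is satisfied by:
  {s: False, u: False, l: False}
  {l: True, s: False, u: False}
  {u: True, s: False, l: False}
  {l: True, s: True, u: False}


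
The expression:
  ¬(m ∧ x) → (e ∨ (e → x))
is always true.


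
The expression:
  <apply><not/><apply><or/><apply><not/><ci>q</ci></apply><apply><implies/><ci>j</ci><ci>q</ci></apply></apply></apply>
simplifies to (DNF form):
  <false/>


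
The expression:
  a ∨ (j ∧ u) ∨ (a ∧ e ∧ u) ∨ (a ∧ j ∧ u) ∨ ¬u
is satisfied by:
  {a: True, j: True, u: False}
  {a: True, j: False, u: False}
  {j: True, a: False, u: False}
  {a: False, j: False, u: False}
  {a: True, u: True, j: True}
  {a: True, u: True, j: False}
  {u: True, j: True, a: False}


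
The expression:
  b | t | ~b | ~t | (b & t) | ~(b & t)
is always true.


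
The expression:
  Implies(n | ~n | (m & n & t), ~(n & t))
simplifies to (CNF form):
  ~n | ~t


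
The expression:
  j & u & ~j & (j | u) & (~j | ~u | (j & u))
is never true.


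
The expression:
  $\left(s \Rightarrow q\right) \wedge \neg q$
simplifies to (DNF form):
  $\neg q \wedge \neg s$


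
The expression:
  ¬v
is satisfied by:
  {v: False}


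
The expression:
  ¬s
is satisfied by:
  {s: False}


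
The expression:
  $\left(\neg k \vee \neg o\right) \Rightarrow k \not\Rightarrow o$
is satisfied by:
  {k: True}


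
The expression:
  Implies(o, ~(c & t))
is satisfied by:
  {o: False, c: False, t: False}
  {t: True, o: False, c: False}
  {c: True, o: False, t: False}
  {t: True, c: True, o: False}
  {o: True, t: False, c: False}
  {t: True, o: True, c: False}
  {c: True, o: True, t: False}


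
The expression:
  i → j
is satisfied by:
  {j: True, i: False}
  {i: False, j: False}
  {i: True, j: True}


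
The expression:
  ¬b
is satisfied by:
  {b: False}


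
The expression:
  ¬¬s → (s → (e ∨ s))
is always true.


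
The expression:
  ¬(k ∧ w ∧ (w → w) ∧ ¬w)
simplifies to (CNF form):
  True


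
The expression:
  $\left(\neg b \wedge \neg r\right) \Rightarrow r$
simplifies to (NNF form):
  $b \vee r$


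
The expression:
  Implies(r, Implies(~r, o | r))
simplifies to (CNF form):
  True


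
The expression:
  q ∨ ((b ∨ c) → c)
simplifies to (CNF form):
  c ∨ q ∨ ¬b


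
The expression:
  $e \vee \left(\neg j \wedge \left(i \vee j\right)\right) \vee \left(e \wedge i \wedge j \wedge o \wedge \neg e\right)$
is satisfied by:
  {e: True, i: True, j: False}
  {e: True, i: False, j: False}
  {j: True, e: True, i: True}
  {j: True, e: True, i: False}
  {i: True, j: False, e: False}


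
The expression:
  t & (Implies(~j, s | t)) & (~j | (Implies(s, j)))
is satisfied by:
  {t: True}


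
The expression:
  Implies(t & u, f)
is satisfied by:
  {f: True, u: False, t: False}
  {f: False, u: False, t: False}
  {t: True, f: True, u: False}
  {t: True, f: False, u: False}
  {u: True, f: True, t: False}
  {u: True, f: False, t: False}
  {u: True, t: True, f: True}


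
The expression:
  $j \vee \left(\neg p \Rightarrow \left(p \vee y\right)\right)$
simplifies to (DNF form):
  $j \vee p \vee y$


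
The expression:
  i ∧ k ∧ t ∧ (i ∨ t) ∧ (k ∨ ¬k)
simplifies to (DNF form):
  i ∧ k ∧ t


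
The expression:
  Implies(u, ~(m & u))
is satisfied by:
  {u: False, m: False}
  {m: True, u: False}
  {u: True, m: False}


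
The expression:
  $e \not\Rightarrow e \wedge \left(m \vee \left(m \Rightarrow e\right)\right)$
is never true.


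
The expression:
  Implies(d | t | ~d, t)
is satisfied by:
  {t: True}


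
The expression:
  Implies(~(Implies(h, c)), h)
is always true.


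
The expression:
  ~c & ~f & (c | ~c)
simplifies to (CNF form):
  ~c & ~f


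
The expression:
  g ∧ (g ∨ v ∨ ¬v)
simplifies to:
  g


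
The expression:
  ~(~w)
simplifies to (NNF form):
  w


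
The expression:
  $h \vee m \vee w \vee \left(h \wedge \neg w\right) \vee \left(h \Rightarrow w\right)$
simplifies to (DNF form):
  $\text{True}$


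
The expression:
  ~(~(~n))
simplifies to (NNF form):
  ~n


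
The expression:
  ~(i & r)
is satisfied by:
  {i: False, r: False}
  {r: True, i: False}
  {i: True, r: False}


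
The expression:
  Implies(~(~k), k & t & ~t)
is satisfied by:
  {k: False}


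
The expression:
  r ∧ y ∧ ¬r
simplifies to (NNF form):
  False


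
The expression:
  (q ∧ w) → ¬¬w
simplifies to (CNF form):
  True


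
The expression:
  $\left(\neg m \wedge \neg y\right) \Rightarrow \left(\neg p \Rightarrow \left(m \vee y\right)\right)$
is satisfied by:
  {y: True, m: True, p: True}
  {y: True, m: True, p: False}
  {y: True, p: True, m: False}
  {y: True, p: False, m: False}
  {m: True, p: True, y: False}
  {m: True, p: False, y: False}
  {p: True, m: False, y: False}


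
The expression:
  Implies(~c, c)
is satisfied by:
  {c: True}


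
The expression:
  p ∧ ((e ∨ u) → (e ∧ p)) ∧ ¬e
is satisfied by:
  {p: True, u: False, e: False}


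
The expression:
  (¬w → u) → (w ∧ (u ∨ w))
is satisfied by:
  {w: True, u: False}
  {u: False, w: False}
  {u: True, w: True}


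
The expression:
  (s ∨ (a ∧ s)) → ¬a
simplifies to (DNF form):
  ¬a ∨ ¬s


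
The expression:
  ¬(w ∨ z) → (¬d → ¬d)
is always true.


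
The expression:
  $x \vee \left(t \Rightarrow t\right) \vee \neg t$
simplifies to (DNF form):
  $\text{True}$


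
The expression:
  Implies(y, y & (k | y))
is always true.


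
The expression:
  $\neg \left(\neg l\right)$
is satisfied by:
  {l: True}


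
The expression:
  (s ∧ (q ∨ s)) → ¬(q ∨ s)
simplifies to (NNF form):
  ¬s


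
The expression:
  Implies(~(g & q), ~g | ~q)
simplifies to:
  True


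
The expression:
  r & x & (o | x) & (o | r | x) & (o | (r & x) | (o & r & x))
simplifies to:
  r & x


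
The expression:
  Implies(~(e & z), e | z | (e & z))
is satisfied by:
  {z: True, e: True}
  {z: True, e: False}
  {e: True, z: False}


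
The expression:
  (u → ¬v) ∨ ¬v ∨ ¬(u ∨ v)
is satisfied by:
  {u: False, v: False}
  {v: True, u: False}
  {u: True, v: False}


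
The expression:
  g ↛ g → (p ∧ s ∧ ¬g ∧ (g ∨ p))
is always true.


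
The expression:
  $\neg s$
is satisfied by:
  {s: False}


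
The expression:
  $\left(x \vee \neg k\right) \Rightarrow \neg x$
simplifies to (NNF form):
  $\neg x$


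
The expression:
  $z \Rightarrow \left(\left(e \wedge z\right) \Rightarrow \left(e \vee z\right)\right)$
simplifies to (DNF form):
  $\text{True}$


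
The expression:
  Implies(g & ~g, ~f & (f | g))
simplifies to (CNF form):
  True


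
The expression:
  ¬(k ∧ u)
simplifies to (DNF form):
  ¬k ∨ ¬u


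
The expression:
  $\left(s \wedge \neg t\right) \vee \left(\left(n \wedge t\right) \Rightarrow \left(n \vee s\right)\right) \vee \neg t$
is always true.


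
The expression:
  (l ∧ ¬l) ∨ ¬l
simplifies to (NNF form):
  ¬l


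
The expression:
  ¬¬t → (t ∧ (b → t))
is always true.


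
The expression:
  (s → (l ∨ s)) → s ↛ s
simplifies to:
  False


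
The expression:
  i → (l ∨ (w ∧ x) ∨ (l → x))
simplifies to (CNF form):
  True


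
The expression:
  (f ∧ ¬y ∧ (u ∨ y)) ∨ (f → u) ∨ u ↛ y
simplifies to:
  u ∨ ¬f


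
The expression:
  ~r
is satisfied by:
  {r: False}


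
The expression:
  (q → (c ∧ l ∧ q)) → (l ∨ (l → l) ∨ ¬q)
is always true.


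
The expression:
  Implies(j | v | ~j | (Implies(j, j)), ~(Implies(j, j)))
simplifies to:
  False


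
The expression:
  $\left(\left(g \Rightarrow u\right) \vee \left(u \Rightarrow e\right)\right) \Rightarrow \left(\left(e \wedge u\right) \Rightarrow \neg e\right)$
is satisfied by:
  {u: False, e: False}
  {e: True, u: False}
  {u: True, e: False}


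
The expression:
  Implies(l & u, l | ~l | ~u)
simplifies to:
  True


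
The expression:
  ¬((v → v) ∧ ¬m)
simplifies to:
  m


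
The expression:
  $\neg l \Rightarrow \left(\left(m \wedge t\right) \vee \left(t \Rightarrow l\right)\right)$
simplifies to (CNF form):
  $l \vee m \vee \neg t$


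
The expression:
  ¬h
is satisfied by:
  {h: False}


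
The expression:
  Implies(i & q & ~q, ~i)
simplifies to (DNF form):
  True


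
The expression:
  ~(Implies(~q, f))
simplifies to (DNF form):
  ~f & ~q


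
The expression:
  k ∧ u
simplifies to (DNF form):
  k ∧ u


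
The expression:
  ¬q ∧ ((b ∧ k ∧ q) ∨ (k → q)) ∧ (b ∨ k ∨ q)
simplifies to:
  b ∧ ¬k ∧ ¬q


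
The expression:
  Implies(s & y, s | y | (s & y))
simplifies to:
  True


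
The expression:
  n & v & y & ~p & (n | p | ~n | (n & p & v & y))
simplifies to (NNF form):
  n & v & y & ~p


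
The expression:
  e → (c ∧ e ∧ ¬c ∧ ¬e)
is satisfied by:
  {e: False}


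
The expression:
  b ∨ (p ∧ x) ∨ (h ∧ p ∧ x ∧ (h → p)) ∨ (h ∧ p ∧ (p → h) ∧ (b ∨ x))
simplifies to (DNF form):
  b ∨ (p ∧ x)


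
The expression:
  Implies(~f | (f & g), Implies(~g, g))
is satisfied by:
  {g: True, f: True}
  {g: True, f: False}
  {f: True, g: False}


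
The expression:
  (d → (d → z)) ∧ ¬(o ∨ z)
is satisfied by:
  {d: False, o: False, z: False}


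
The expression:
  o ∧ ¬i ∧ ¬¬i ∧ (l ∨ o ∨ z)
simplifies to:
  False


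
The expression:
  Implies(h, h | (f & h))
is always true.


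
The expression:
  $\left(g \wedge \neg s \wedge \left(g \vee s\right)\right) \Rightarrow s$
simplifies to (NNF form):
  $s \vee \neg g$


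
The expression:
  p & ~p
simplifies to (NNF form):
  False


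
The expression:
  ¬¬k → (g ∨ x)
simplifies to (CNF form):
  g ∨ x ∨ ¬k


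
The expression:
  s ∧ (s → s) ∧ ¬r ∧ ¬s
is never true.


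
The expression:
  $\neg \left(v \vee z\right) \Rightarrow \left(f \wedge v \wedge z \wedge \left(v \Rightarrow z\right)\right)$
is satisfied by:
  {z: True, v: True}
  {z: True, v: False}
  {v: True, z: False}


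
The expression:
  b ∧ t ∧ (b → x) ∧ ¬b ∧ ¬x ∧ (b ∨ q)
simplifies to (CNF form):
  False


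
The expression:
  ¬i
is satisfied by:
  {i: False}


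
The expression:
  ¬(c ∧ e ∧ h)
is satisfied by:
  {h: False, c: False, e: False}
  {e: True, h: False, c: False}
  {c: True, h: False, e: False}
  {e: True, c: True, h: False}
  {h: True, e: False, c: False}
  {e: True, h: True, c: False}
  {c: True, h: True, e: False}


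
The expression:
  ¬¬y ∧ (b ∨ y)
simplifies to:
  y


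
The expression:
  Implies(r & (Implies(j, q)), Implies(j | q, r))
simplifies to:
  True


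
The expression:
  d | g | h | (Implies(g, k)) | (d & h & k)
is always true.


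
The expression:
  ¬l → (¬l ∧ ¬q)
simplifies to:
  l ∨ ¬q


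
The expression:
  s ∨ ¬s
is always true.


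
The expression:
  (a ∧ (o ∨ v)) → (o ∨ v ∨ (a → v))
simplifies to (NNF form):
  True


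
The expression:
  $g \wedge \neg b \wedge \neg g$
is never true.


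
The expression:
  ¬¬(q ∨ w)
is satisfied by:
  {q: True, w: True}
  {q: True, w: False}
  {w: True, q: False}


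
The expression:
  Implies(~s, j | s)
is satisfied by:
  {s: True, j: True}
  {s: True, j: False}
  {j: True, s: False}


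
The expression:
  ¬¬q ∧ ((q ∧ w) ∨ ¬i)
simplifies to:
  q ∧ (w ∨ ¬i)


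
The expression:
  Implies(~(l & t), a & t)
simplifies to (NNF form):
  t & (a | l)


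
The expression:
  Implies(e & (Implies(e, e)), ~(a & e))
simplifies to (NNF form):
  ~a | ~e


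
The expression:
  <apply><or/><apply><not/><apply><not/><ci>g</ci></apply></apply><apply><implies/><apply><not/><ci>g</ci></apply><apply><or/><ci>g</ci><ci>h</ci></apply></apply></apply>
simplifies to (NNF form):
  <apply><or/><ci>g</ci><ci>h</ci></apply>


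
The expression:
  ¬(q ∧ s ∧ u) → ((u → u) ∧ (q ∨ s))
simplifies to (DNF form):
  q ∨ s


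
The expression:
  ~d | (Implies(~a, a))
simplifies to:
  a | ~d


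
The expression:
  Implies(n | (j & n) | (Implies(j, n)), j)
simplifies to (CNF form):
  j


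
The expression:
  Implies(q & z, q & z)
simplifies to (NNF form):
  True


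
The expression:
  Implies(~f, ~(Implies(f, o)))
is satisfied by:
  {f: True}


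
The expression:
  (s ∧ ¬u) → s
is always true.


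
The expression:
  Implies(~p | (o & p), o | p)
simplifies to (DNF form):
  o | p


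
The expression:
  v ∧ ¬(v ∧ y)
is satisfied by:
  {v: True, y: False}


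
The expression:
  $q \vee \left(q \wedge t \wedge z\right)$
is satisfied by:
  {q: True}


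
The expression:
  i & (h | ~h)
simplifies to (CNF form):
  i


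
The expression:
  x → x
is always true.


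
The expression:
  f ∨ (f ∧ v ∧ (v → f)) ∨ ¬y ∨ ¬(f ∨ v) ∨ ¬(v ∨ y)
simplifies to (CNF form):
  f ∨ ¬v ∨ ¬y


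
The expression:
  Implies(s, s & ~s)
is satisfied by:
  {s: False}


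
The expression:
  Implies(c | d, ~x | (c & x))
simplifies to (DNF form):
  c | ~d | ~x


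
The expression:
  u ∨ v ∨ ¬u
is always true.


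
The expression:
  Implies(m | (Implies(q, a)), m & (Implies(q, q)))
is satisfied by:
  {q: True, m: True, a: False}
  {m: True, a: False, q: False}
  {q: True, m: True, a: True}
  {m: True, a: True, q: False}
  {q: True, a: False, m: False}


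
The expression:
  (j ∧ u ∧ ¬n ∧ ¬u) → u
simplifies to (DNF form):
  True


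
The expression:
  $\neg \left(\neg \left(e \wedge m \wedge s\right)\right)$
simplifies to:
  $e \wedge m \wedge s$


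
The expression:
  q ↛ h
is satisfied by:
  {q: True, h: False}


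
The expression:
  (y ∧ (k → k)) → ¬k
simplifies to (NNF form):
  ¬k ∨ ¬y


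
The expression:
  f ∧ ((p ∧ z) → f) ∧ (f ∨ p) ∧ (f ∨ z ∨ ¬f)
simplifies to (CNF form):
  f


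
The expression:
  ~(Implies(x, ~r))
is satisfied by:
  {r: True, x: True}


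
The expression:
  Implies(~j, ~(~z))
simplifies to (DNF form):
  j | z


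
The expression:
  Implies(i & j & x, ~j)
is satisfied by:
  {x: False, i: False, j: False}
  {j: True, x: False, i: False}
  {i: True, x: False, j: False}
  {j: True, i: True, x: False}
  {x: True, j: False, i: False}
  {j: True, x: True, i: False}
  {i: True, x: True, j: False}


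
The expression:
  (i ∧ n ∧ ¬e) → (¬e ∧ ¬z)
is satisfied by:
  {e: True, z: False, n: False, i: False}
  {e: False, z: False, n: False, i: False}
  {i: True, e: True, z: False, n: False}
  {i: True, e: False, z: False, n: False}
  {n: True, e: True, z: False, i: False}
  {n: True, e: False, z: False, i: False}
  {i: True, n: True, e: True, z: False}
  {i: True, n: True, e: False, z: False}
  {z: True, e: True, i: False, n: False}
  {z: True, e: False, i: False, n: False}
  {i: True, z: True, e: True, n: False}
  {i: True, z: True, e: False, n: False}
  {n: True, z: True, e: True, i: False}
  {n: True, z: True, e: False, i: False}
  {n: True, z: True, i: True, e: True}


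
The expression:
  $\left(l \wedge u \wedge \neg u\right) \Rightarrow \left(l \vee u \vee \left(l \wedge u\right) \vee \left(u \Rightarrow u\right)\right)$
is always true.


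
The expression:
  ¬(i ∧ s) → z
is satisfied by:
  {z: True, s: True, i: True}
  {z: True, s: True, i: False}
  {z: True, i: True, s: False}
  {z: True, i: False, s: False}
  {s: True, i: True, z: False}


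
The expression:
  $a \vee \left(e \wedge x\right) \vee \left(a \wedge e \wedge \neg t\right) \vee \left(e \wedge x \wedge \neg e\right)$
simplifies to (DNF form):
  $a \vee \left(e \wedge x\right)$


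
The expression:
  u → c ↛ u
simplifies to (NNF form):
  ¬u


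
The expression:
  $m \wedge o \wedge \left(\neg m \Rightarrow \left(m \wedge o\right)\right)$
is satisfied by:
  {m: True, o: True}


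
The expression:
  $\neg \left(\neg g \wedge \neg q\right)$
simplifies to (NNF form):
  $g \vee q$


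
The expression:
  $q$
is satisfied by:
  {q: True}


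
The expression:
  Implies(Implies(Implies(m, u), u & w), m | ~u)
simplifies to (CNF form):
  m | ~u | ~w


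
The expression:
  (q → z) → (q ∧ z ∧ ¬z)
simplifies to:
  q ∧ ¬z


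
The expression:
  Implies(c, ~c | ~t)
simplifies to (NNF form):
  ~c | ~t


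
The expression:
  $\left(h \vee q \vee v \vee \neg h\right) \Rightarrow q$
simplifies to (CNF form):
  $q$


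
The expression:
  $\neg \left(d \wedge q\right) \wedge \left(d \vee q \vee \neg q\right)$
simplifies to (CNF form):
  $\neg d \vee \neg q$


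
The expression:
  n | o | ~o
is always true.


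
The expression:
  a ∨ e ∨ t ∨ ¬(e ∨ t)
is always true.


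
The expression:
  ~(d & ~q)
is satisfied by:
  {q: True, d: False}
  {d: False, q: False}
  {d: True, q: True}


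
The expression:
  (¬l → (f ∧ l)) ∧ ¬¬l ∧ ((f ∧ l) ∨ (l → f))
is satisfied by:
  {f: True, l: True}


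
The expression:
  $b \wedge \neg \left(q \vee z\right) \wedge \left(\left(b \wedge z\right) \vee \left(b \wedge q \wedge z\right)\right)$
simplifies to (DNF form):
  $\text{False}$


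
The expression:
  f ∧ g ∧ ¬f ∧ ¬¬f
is never true.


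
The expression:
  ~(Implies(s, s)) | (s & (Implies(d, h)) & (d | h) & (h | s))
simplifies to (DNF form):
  h & s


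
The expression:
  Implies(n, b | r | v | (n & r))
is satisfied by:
  {r: True, b: True, v: True, n: False}
  {r: True, b: True, v: False, n: False}
  {r: True, v: True, n: False, b: False}
  {r: True, v: False, n: False, b: False}
  {b: True, v: True, n: False, r: False}
  {b: True, v: False, n: False, r: False}
  {v: True, b: False, n: False, r: False}
  {v: False, b: False, n: False, r: False}
  {r: True, b: True, n: True, v: True}
  {r: True, b: True, n: True, v: False}
  {r: True, n: True, v: True, b: False}
  {r: True, n: True, v: False, b: False}
  {n: True, b: True, v: True, r: False}
  {n: True, b: True, v: False, r: False}
  {n: True, v: True, b: False, r: False}


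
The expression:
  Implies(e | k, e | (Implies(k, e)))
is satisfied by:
  {e: True, k: False}
  {k: False, e: False}
  {k: True, e: True}


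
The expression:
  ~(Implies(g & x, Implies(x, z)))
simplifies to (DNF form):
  g & x & ~z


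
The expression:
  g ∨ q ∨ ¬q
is always true.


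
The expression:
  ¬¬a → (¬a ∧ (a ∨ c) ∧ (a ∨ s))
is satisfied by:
  {a: False}


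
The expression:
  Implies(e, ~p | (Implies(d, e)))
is always true.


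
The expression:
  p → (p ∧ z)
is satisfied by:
  {z: True, p: False}
  {p: False, z: False}
  {p: True, z: True}


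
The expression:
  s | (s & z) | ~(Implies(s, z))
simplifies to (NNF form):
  s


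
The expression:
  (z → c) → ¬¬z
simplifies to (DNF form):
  z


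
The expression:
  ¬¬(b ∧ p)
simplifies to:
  b ∧ p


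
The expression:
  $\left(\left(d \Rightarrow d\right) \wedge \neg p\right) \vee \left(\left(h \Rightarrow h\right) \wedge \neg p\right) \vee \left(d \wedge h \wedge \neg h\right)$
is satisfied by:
  {p: False}


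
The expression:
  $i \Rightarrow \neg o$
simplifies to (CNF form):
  $\neg i \vee \neg o$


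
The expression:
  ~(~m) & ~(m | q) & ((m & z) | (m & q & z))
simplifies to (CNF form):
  False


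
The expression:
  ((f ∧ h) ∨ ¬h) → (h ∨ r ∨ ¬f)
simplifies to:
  h ∨ r ∨ ¬f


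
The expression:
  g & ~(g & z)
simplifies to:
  g & ~z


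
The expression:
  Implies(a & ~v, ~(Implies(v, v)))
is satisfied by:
  {v: True, a: False}
  {a: False, v: False}
  {a: True, v: True}


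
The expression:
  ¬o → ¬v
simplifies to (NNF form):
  o ∨ ¬v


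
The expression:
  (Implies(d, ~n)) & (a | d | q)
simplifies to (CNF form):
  (d | ~d) & (a | d | q) & (~d | ~n) & (a | d | ~d) & (a | q | ~n) & (d | q | ~d) & (a | ~d | ~n) & (q | ~d | ~n)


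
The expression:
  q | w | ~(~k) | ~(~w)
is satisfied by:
  {k: True, q: True, w: True}
  {k: True, q: True, w: False}
  {k: True, w: True, q: False}
  {k: True, w: False, q: False}
  {q: True, w: True, k: False}
  {q: True, w: False, k: False}
  {w: True, q: False, k: False}


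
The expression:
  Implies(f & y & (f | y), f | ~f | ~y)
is always true.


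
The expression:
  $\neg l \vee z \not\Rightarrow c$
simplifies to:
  $\left(z \wedge \neg c\right) \vee \neg l$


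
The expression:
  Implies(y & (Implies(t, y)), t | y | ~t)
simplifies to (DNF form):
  True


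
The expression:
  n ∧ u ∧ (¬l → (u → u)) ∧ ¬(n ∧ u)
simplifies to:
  False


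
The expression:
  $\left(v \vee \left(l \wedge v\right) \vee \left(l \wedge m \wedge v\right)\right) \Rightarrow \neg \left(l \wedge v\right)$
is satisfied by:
  {l: False, v: False}
  {v: True, l: False}
  {l: True, v: False}


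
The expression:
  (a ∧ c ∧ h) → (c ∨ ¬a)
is always true.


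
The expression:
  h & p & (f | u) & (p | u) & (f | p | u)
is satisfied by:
  {h: True, p: True, u: True, f: True}
  {h: True, p: True, u: True, f: False}
  {h: True, p: True, f: True, u: False}


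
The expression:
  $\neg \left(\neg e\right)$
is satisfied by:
  {e: True}


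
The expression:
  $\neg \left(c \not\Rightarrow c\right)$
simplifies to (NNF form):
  $\text{True}$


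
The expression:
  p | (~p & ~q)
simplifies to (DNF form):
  p | ~q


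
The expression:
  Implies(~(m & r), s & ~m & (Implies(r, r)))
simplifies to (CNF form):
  (m | s) & (r | s) & (m | ~m) & (r | ~m)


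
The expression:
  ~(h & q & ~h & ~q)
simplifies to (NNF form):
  True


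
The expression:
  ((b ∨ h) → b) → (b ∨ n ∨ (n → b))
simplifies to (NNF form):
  True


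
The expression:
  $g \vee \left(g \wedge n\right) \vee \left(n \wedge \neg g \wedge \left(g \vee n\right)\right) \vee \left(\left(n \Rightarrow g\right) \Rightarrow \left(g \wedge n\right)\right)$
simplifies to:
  $g \vee n$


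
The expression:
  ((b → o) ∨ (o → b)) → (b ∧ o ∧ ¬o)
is never true.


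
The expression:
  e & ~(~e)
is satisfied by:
  {e: True}


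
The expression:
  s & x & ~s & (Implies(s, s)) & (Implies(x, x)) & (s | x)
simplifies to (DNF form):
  False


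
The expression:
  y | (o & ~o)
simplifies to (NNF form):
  y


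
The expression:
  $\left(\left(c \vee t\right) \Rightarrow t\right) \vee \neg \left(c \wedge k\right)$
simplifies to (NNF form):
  $t \vee \neg c \vee \neg k$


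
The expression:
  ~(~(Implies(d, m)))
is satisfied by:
  {m: True, d: False}
  {d: False, m: False}
  {d: True, m: True}


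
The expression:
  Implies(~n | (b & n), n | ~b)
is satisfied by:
  {n: True, b: False}
  {b: False, n: False}
  {b: True, n: True}


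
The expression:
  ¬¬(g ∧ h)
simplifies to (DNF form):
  g ∧ h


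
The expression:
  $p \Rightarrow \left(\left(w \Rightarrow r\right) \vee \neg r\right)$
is always true.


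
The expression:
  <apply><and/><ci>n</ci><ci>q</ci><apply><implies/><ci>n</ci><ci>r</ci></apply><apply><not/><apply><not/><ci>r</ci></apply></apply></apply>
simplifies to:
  <apply><and/><ci>n</ci><ci>q</ci><ci>r</ci></apply>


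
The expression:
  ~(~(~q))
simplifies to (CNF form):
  ~q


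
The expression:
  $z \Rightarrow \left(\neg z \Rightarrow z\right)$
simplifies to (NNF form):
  $\text{True}$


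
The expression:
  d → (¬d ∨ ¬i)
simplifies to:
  ¬d ∨ ¬i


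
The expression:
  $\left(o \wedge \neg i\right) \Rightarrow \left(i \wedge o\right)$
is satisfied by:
  {i: True, o: False}
  {o: False, i: False}
  {o: True, i: True}


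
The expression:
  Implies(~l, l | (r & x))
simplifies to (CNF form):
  (l | r) & (l | x)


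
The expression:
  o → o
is always true.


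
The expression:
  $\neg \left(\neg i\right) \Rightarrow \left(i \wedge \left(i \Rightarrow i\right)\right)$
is always true.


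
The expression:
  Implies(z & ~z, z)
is always true.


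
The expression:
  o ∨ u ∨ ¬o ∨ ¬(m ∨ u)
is always true.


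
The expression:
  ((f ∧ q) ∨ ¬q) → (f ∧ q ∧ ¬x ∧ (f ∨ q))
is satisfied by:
  {q: True, x: False, f: False}
  {f: True, q: True, x: False}
  {x: True, q: True, f: False}


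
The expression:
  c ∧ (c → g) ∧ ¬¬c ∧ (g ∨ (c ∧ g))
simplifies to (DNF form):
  c ∧ g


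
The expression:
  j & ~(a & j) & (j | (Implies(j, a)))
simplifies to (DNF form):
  j & ~a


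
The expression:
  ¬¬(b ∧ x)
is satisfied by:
  {b: True, x: True}


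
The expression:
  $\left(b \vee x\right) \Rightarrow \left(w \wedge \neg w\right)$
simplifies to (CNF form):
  $\neg b \wedge \neg x$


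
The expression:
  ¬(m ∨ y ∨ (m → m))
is never true.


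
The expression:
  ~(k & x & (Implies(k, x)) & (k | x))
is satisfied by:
  {k: False, x: False}
  {x: True, k: False}
  {k: True, x: False}


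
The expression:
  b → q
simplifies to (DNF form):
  q ∨ ¬b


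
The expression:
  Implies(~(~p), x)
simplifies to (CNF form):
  x | ~p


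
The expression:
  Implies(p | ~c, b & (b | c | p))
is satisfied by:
  {b: True, c: True, p: False}
  {b: True, p: False, c: False}
  {b: True, c: True, p: True}
  {b: True, p: True, c: False}
  {c: True, p: False, b: False}


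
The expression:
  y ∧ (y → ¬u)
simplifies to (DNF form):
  y ∧ ¬u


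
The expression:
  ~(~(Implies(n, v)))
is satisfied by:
  {v: True, n: False}
  {n: False, v: False}
  {n: True, v: True}


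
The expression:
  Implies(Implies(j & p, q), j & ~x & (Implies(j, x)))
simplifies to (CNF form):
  j & p & ~q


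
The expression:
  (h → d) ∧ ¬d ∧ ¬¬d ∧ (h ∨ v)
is never true.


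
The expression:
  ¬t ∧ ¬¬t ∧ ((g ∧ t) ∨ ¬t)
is never true.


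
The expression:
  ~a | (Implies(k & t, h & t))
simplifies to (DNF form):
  h | ~a | ~k | ~t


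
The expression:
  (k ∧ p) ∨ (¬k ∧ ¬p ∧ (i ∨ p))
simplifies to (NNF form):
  (i ∨ k) ∧ (k ∨ ¬p) ∧ (p ∨ ¬k)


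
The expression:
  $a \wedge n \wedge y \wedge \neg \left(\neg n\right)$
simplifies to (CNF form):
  $a \wedge n \wedge y$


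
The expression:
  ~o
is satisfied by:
  {o: False}


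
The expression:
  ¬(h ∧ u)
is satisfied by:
  {h: False, u: False}
  {u: True, h: False}
  {h: True, u: False}


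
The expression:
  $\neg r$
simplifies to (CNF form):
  $\neg r$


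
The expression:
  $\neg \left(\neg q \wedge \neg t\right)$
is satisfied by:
  {t: True, q: True}
  {t: True, q: False}
  {q: True, t: False}


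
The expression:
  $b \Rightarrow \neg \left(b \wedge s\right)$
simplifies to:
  $\neg b \vee \neg s$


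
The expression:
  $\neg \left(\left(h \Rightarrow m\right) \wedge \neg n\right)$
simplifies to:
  $n \vee \left(h \wedge \neg m\right)$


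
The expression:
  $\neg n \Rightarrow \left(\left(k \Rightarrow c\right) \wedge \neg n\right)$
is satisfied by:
  {n: True, c: True, k: False}
  {n: True, k: False, c: False}
  {c: True, k: False, n: False}
  {c: False, k: False, n: False}
  {n: True, c: True, k: True}
  {n: True, k: True, c: False}
  {c: True, k: True, n: False}


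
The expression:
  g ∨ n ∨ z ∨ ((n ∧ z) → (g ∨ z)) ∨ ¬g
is always true.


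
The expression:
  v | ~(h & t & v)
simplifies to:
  True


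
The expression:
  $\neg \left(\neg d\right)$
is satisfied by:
  {d: True}


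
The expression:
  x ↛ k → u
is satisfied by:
  {k: True, u: True, x: False}
  {k: True, u: False, x: False}
  {u: True, k: False, x: False}
  {k: False, u: False, x: False}
  {x: True, k: True, u: True}
  {x: True, k: True, u: False}
  {x: True, u: True, k: False}


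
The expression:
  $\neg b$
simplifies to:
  $\neg b$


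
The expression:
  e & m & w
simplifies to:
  e & m & w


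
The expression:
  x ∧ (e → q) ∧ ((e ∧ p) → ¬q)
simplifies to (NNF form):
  x ∧ (q ∨ ¬e) ∧ (¬e ∨ ¬p)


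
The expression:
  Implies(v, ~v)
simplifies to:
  ~v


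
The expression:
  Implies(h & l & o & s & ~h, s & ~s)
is always true.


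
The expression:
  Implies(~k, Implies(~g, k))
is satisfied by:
  {k: True, g: True}
  {k: True, g: False}
  {g: True, k: False}


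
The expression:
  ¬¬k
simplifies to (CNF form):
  k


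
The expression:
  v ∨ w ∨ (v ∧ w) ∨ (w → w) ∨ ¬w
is always true.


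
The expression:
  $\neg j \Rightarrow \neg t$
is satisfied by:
  {j: True, t: False}
  {t: False, j: False}
  {t: True, j: True}


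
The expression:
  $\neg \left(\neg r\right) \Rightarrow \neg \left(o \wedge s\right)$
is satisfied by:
  {s: False, o: False, r: False}
  {r: True, s: False, o: False}
  {o: True, s: False, r: False}
  {r: True, o: True, s: False}
  {s: True, r: False, o: False}
  {r: True, s: True, o: False}
  {o: True, s: True, r: False}


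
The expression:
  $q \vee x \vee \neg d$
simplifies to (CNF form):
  $q \vee x \vee \neg d$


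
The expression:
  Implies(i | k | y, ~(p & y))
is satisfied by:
  {p: False, y: False}
  {y: True, p: False}
  {p: True, y: False}


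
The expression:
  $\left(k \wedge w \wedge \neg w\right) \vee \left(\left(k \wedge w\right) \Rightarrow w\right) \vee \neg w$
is always true.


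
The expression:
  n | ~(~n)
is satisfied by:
  {n: True}


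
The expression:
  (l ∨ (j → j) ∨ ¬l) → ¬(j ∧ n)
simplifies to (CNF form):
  ¬j ∨ ¬n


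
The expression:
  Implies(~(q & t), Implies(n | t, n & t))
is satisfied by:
  {q: True, t: False, n: False}
  {t: False, n: False, q: False}
  {q: True, t: True, n: False}
  {n: True, q: True, t: True}
  {n: True, t: True, q: False}


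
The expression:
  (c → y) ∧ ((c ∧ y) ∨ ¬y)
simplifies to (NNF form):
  (c ∧ y) ∨ (¬c ∧ ¬y)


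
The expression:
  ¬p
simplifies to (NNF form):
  ¬p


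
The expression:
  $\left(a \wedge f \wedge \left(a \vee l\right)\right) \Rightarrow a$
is always true.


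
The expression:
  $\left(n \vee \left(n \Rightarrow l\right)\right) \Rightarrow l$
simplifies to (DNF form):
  $l$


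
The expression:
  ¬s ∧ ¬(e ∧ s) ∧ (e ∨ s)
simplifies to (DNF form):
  e ∧ ¬s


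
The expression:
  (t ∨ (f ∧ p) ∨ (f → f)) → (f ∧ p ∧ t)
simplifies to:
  f ∧ p ∧ t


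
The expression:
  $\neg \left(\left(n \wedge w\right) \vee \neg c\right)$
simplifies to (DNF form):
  $\left(c \wedge \neg n\right) \vee \left(c \wedge \neg w\right)$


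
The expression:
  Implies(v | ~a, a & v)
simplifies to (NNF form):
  a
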